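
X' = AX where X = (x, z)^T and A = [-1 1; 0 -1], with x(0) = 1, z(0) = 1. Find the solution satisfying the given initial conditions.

Coefficient matrix A = [[-1, 1], [0, -1]].
Characteristic polynomial det(A - λI) = λ^2 + 2λ + 1 = 0.
Single eigenvalue λ = -1 with algebraic multiplicity 2.
Eigenvector v = (-1,0); generalized eigenvector w with (A-λI)w=v is (-3,-1).
General solution: e^(-t)[c_1·v + c_2·(t·v + w)].
Applying x(0)=1, z(0)=1 gives c_1=2, c_2=-1.

x(t) = te^(-t) + e^(-t), z(t) = e^(-t)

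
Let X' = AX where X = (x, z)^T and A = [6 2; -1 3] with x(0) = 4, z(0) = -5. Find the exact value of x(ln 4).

-512

A = [[6,2],[-1,3]]; eigenvalues λ = 4, 5.
Eigenvectors: (1,-1) for λ=4, (-2,1) for λ=5.
From the initial condition, c_1 = 6, c_2 = 1.
x(ln 4) = (6)(4^4)(1) + (1)(4^5)(-2) = -512.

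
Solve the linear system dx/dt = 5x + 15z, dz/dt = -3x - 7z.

Coefficient matrix A = [[5, 15], [-3, -7]].
Characteristic polynomial det(A - λI) = λ^2 + 2λ + 10 = 0.
Eigenvalues λ = -1 ± 3i (complex conjugate pair).
For λ=-1+3i: an eigenvector is (-1,0) - i(-2,1) = (-1 + 2i, 0 - i).
A real fundamental pair from Re and Im of e^((-1+3i)t)v: X_1 = e^(-t)(cos(3t)·(-1,0) + sin(3t)·(-2,1)), X_2 = e^(-t)(sin(3t)·(-1,0) - cos(3t)·(-2,1)).
General solution: K_1X_1 + K_2X_2.

x(t) = -2K_1e^(-t)sin(3t) - K_1e^(-t)cos(3t) - K_2e^(-t)sin(3t) + 2K_2e^(-t)cos(3t), z(t) = K_1e^(-t)sin(3t) - K_2e^(-t)cos(3t)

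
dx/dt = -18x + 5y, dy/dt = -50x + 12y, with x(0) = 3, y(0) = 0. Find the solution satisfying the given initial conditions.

x(t) = -9e^(-3t)sin(5t) + 3e^(-3t)cos(5t), y(t) = -30e^(-3t)sin(5t)

Coefficient matrix A = [[-18, 5], [-50, 12]].
Characteristic polynomial det(A - λI) = λ^2 + 6λ + 34 = 0.
Eigenvalues λ = -3 ± 5i (complex conjugate pair).
For λ=-3+5i: an eigenvector is (1,3) - i(0,-1) = (1, 3 + i).
A real fundamental pair from Re and Im of e^((-3+5i)t)v: X_1 = e^(-3t)(cos(5t)·(1,3) + sin(5t)·(0,-1)), X_2 = e^(-3t)(sin(5t)·(1,3) - cos(5t)·(0,-1)).
General solution: K_1X_1 + K_2X_2.
Applying x(0)=3, y(0)=0 gives K_1=3, K_2=-9.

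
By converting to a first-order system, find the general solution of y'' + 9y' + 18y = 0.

Let x_1 = y, x_2 = y'. Then x_1' = x_2 and x_2' = -18x_1 - 9x_2.
A = [[0,1],[-18,-9]]; det(A-λI) = λ^2 + 9λ + 18.
Eigenvalues λ = -6, -3 with eigenvectors (1,-6), (1,-3).

y(t) = K_1e^(-6t) + K_2e^(-3t)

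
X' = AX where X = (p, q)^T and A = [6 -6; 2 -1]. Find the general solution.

Coefficient matrix A = [[6, -6], [2, -1]].
Characteristic polynomial det(A - λI) = λ^2 - 5λ + 6 = 0.
Eigenvalues λ = 2, 3.
For λ=2: (A-λI) row 1 is [4, -6], so an eigenvector is (-3, -2).
For λ=3: (A-λI) row 1 is [3, -6], so an eigenvector is (2, 1).
General solution: C_1e^(2t)(-3,-2) + C_2e^(3t)(2,1).

p(t) = -3C_1e^(2t) + 2C_2e^(3t), q(t) = -2C_1e^(2t) + C_2e^(3t)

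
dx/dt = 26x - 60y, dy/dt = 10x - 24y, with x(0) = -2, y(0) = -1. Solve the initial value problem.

x(t) = -2e^(-4t), y(t) = -e^(-4t)

Coefficient matrix A = [[26, -60], [10, -24]].
Characteristic polynomial det(A - λI) = λ^2 - 2λ - 24 = 0.
Eigenvalues λ = -4, 6.
For λ=-4: (A-λI) row 1 is [30, -60], so an eigenvector is (-2, -1).
For λ=6: (A-λI) row 1 is [20, -60], so an eigenvector is (-3, -1).
General solution: c_1e^(-4t)(-2,-1) + c_2e^(6t)(-3,-1).
Applying x(0)=-2, y(0)=-1 gives c_1=1, c_2=0.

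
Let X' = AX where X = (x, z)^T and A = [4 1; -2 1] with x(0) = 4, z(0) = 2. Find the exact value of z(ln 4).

-448

A = [[4,1],[-2,1]]; eigenvalues λ = 3, 2.
Eigenvectors: (1,-1) for λ=3, (-1,2) for λ=2.
From the initial condition, c_1 = 10, c_2 = 6.
z(ln 4) = (10)(4^3)(-1) + (6)(4^2)(2) = -448.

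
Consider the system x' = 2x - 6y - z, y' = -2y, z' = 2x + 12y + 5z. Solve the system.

x(t) = K_1e^(4t) + K_2e^(3t) + K_3e^(-2t), y(t) = K_3e^(-2t), z(t) = -2K_1e^(4t) - K_2e^(3t) - 2K_3e^(-2t)

Coefficient matrix A = [[2, -6, -1], [0, -2, 0], [2, 12, 5]].
det(A - λI) = 0 gives eigenvalues λ = 4, 3, -2.
For λ=4: eigenvector (1,0,-2).
For λ=3: eigenvector (1,0,-1).
For λ=-2: eigenvector (1,1,-2).
General solution: K_1e^(4t)(1,0,-2) + K_2e^(3t)(1,0,-1) + K_3e^(-2t)(1,1,-2).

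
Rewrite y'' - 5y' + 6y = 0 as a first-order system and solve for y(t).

y(t) = C_1e^(3t) + C_2e^(2t)

Let x_1 = y, x_2 = y'. Then x_1' = x_2 and x_2' = -6x_1 + 5x_2.
A = [[0,1],[-6,5]]; det(A-λI) = λ^2 - 5λ + 6.
Eigenvalues λ = 3, 2 with eigenvectors (1,3), (1,2).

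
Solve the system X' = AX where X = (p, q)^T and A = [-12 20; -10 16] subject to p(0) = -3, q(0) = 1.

Coefficient matrix A = [[-12, 20], [-10, 16]].
Characteristic polynomial det(A - λI) = λ^2 - 4λ + 8 = 0.
Eigenvalues λ = 2 ± 2i (complex conjugate pair).
For λ=2+2i: an eigenvector is (1,1) - i(3,2) = (1 - 3i, 1 - 2i).
A real fundamental pair from Re and Im of e^((2+2i)t)v: X_1 = e^(2t)(cos(2t)·(1,1) + sin(2t)·(3,2)), X_2 = e^(2t)(sin(2t)·(1,1) - cos(2t)·(3,2)).
General solution: C_1X_1 + C_2X_2.
Applying p(0)=-3, q(0)=1 gives C_1=9, C_2=4.

p(t) = 31e^(2t)sin(2t) - 3e^(2t)cos(2t), q(t) = 22e^(2t)sin(2t) + e^(2t)cos(2t)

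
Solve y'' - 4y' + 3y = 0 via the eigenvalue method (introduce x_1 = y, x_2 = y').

Let x_1 = y, x_2 = y'. Then x_1' = x_2 and x_2' = -3x_1 + 4x_2.
A = [[0,1],[-3,4]]; det(A-λI) = λ^2 - 4λ + 3.
Eigenvalues λ = 3, 1 with eigenvectors (1,3), (1,1).

y(t) = C_1e^(3t) + C_2e^(t)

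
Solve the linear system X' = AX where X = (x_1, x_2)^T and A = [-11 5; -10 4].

Coefficient matrix A = [[-11, 5], [-10, 4]].
Characteristic polynomial det(A - λI) = λ^2 + 7λ + 6 = 0.
Eigenvalues λ = -6, -1.
For λ=-6: (A-λI) row 1 is [-5, 5], so an eigenvector is (-1, -1).
For λ=-1: (A-λI) row 1 is [-10, 5], so an eigenvector is (-1, -2).
General solution: K_1e^(-6t)(-1,-1) + K_2e^(-t)(-1,-2).

x_1(t) = -K_1e^(-6t) - K_2e^(-t), x_2(t) = -K_1e^(-6t) - 2K_2e^(-t)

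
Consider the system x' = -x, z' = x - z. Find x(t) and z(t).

Coefficient matrix A = [[-1, 0], [1, -1]].
Characteristic polynomial det(A - λI) = λ^2 + 2λ + 1 = 0.
Single eigenvalue λ = -1 with algebraic multiplicity 2.
Eigenvector v = (0,-1); generalized eigenvector w with (A-λI)w=v is (-1,-2).
General solution: e^(-t)[c_1·v + c_2·(t·v + w)].

x(t) = -c_2e^(-t), z(t) = -c_1e^(-t) - c_2te^(-t) - 2c_2e^(-t)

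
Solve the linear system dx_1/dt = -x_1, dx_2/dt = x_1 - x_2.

Coefficient matrix A = [[-1, 0], [1, -1]].
Characteristic polynomial det(A - λI) = λ^2 + 2λ + 1 = 0.
Single eigenvalue λ = -1 with algebraic multiplicity 2.
Eigenvector v = (0,1); generalized eigenvector w with (A-λI)w=v is (1,-3).
General solution: e^(-t)[K_1·v + K_2·(t·v + w)].

x_1(t) = K_2e^(-t), x_2(t) = K_1e^(-t) + K_2te^(-t) - 3K_2e^(-t)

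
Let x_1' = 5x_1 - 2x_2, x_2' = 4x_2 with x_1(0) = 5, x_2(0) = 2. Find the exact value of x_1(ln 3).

A = [[5,-2],[0,4]]; eigenvalues λ = 4, 5.
Eigenvectors: (-2,-1) for λ=4, (1,0) for λ=5.
From the initial condition, c_1 = -2, c_2 = 1.
x_1(ln 3) = (-2)(3^4)(-2) + (1)(3^5)(1) = 567.

567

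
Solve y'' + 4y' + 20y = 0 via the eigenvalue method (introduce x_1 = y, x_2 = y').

Let x_1 = y, x_2 = y'. Then x_1' = x_2 and x_2' = -20x_1 - 4x_2.
A = [[0,1],[-20,-4]]; det(A-λI) = λ^2 + 4λ + 20.
Eigenvalues λ = -2 ± 4i.

y(t) = C_1e^(-2t)cos(4t) + C_2e^(-2t)sin(4t)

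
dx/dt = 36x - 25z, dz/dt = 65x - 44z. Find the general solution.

x(t) = -2K_1e^(-4t)sin(5t) + K_1e^(-4t)cos(5t) + K_2e^(-4t)sin(5t) + 2K_2e^(-4t)cos(5t), z(t) = -3K_1e^(-4t)sin(5t) + 2K_1e^(-4t)cos(5t) + 2K_2e^(-4t)sin(5t) + 3K_2e^(-4t)cos(5t)

Coefficient matrix A = [[36, -25], [65, -44]].
Characteristic polynomial det(A - λI) = λ^2 + 8λ + 41 = 0.
Eigenvalues λ = -4 ± 5i (complex conjugate pair).
For λ=-4+5i: an eigenvector is (1,2) - i(-2,-3) = (1 + 2i, 2 + 3i).
A real fundamental pair from Re and Im of e^((-4+5i)t)v: X_1 = e^(-4t)(cos(5t)·(1,2) + sin(5t)·(-2,-3)), X_2 = e^(-4t)(sin(5t)·(1,2) - cos(5t)·(-2,-3)).
General solution: K_1X_1 + K_2X_2.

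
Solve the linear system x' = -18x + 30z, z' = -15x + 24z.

x(t) = -3C_1e^(3t)sin(3t) - C_1e^(3t)cos(3t) - C_2e^(3t)sin(3t) + 3C_2e^(3t)cos(3t), z(t) = -2C_1e^(3t)sin(3t) - C_1e^(3t)cos(3t) - C_2e^(3t)sin(3t) + 2C_2e^(3t)cos(3t)

Coefficient matrix A = [[-18, 30], [-15, 24]].
Characteristic polynomial det(A - λI) = λ^2 - 6λ + 18 = 0.
Eigenvalues λ = 3 ± 3i (complex conjugate pair).
For λ=3+3i: an eigenvector is (-1,-1) - i(-3,-2) = (-1 + 3i, -1 + 2i).
A real fundamental pair from Re and Im of e^((3+3i)t)v: X_1 = e^(3t)(cos(3t)·(-1,-1) + sin(3t)·(-3,-2)), X_2 = e^(3t)(sin(3t)·(-1,-1) - cos(3t)·(-3,-2)).
General solution: C_1X_1 + C_2X_2.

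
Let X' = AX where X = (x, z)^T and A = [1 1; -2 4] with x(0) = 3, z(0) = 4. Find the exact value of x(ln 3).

A = [[1,1],[-2,4]]; eigenvalues λ = 2, 3.
Eigenvectors: (1,1) for λ=2, (1,2) for λ=3.
From the initial condition, c_1 = 2, c_2 = 1.
x(ln 3) = (2)(3^2)(1) + (1)(3^3)(1) = 45.

45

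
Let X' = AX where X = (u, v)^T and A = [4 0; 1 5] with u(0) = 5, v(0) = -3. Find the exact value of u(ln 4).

A = [[4,0],[1,5]]; eigenvalues λ = 4, 5.
Eigenvectors: (1,-1) for λ=4, (0,1) for λ=5.
From the initial condition, c_1 = 5, c_2 = 2.
u(ln 4) = (5)(4^4)(1) + (2)(4^5)(0) = 1280.

1280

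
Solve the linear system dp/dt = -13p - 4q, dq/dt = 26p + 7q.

p(t) = -c_1e^(-3t)sin(2t) - c_1e^(-3t)cos(2t) - c_2e^(-3t)sin(2t) + c_2e^(-3t)cos(2t), q(t) = 2c_1e^(-3t)sin(2t) + 3c_1e^(-3t)cos(2t) + 3c_2e^(-3t)sin(2t) - 2c_2e^(-3t)cos(2t)

Coefficient matrix A = [[-13, -4], [26, 7]].
Characteristic polynomial det(A - λI) = λ^2 + 6λ + 13 = 0.
Eigenvalues λ = -3 ± 2i (complex conjugate pair).
For λ=-3+2i: an eigenvector is (-1,3) - i(-1,2) = (-1 + i, 3 - 2i).
A real fundamental pair from Re and Im of e^((-3+2i)t)v: X_1 = e^(-3t)(cos(2t)·(-1,3) + sin(2t)·(-1,2)), X_2 = e^(-3t)(sin(2t)·(-1,3) - cos(2t)·(-1,2)).
General solution: c_1X_1 + c_2X_2.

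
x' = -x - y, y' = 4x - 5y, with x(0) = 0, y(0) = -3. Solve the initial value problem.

Coefficient matrix A = [[-1, -1], [4, -5]].
Characteristic polynomial det(A - λI) = λ^2 + 6λ + 9 = 0.
Single eigenvalue λ = -3 with algebraic multiplicity 2.
Eigenvector v = (1,2); generalized eigenvector w with (A-λI)w=v is (1,1).
General solution: e^(-3t)[c_1·v + c_2·(t·v + w)].
Applying x(0)=0, y(0)=-3 gives c_1=-3, c_2=3.

x(t) = 3te^(-3t), y(t) = 6te^(-3t) - 3e^(-3t)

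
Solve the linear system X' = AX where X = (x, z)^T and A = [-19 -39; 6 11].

Coefficient matrix A = [[-19, -39], [6, 11]].
Characteristic polynomial det(A - λI) = λ^2 + 8λ + 25 = 0.
Eigenvalues λ = -4 ± 3i (complex conjugate pair).
For λ=-4+3i: an eigenvector is (-3,1) - i(2,-1) = (-3 - 2i, 1 + i).
A real fundamental pair from Re and Im of e^((-4+3i)t)v: X_1 = e^(-4t)(cos(3t)·(-3,1) + sin(3t)·(2,-1)), X_2 = e^(-4t)(sin(3t)·(-3,1) - cos(3t)·(2,-1)).
General solution: K_1X_1 + K_2X_2.

x(t) = 2K_1e^(-4t)sin(3t) - 3K_1e^(-4t)cos(3t) - 3K_2e^(-4t)sin(3t) - 2K_2e^(-4t)cos(3t), z(t) = -K_1e^(-4t)sin(3t) + K_1e^(-4t)cos(3t) + K_2e^(-4t)sin(3t) + K_2e^(-4t)cos(3t)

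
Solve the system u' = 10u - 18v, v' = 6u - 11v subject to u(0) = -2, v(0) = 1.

Coefficient matrix A = [[10, -18], [6, -11]].
Characteristic polynomial det(A - λI) = λ^2 + λ - 2 = 0.
Eigenvalues λ = -2, 1.
For λ=-2: (A-λI) row 1 is [12, -18], so an eigenvector is (3, 2).
For λ=1: (A-λI) row 1 is [9, -18], so an eigenvector is (2, 1).
General solution: C_1e^(-2t)(3,2) + C_2e^(t)(2,1).
Applying u(0)=-2, v(0)=1 gives C_1=4, C_2=-7.

u(t) = -14e^(t) + 12e^(-2t), v(t) = -7e^(t) + 8e^(-2t)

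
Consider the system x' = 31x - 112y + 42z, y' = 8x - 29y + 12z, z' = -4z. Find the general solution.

Coefficient matrix A = [[31, -112, 42], [8, -29, 12], [0, 0, -4]].
det(A - λI) = 0 gives eigenvalues λ = -1, -4, 3.
For λ=-1: eigenvector (-7,-2,0).
For λ=-4: eigenvector (-14,-4,1).
For λ=3: eigenvector (4,1,0).
General solution: K_1e^(-t)(-7,-2,0) + K_2e^(-4t)(-14,-4,1) + K_3e^(3t)(4,1,0).

x(t) = -7K_1e^(-t) - 14K_2e^(-4t) + 4K_3e^(3t), y(t) = -2K_1e^(-t) - 4K_2e^(-4t) + K_3e^(3t), z(t) = K_2e^(-4t)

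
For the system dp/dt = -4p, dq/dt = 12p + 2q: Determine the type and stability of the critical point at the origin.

saddle

A = [[-4,0],[12,2]]; det(A-λI) = λ^2 + 2λ - 8.
λ = -4, 2: opposite signs.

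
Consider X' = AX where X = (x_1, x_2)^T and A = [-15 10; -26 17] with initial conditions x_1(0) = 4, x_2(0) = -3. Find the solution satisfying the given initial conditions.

x_1(t) = -47e^(t)sin(2t) + 4e^(t)cos(2t), x_2(t) = -76e^(t)sin(2t) - 3e^(t)cos(2t)

Coefficient matrix A = [[-15, 10], [-26, 17]].
Characteristic polynomial det(A - λI) = λ^2 - 2λ + 5 = 0.
Eigenvalues λ = 1 ± 2i (complex conjugate pair).
For λ=1+2i: an eigenvector is (2,3) - i(-1,-2) = (2 + i, 3 + 2i).
A real fundamental pair from Re and Im of e^((1+2i)t)v: X_1 = e^(t)(cos(2t)·(2,3) + sin(2t)·(-1,-2)), X_2 = e^(t)(sin(2t)·(2,3) - cos(2t)·(-1,-2)).
General solution: C_1X_1 + C_2X_2.
Applying x_1(0)=4, x_2(0)=-3 gives C_1=11, C_2=-18.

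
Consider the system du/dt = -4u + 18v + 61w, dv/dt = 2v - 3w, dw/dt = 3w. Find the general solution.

Coefficient matrix A = [[-4, 18, 61], [0, 2, -3], [0, 0, 3]].
det(A - λI) = 0 gives eigenvalues λ = 2, -4, 3.
For λ=2: eigenvector (3,1,0).
For λ=-4: eigenvector (1,0,0).
For λ=3: eigenvector (1,-3,1).
General solution: c_1e^(2t)(3,1,0) + c_2e^(-4t)(1,0,0) + c_3e^(3t)(1,-3,1).

u(t) = 3c_1e^(2t) + c_2e^(-4t) + c_3e^(3t), v(t) = c_1e^(2t) - 3c_3e^(3t), w(t) = c_3e^(3t)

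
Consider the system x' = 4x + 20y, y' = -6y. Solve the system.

Coefficient matrix A = [[4, 20], [0, -6]].
Characteristic polynomial det(A - λI) = λ^2 + 2λ - 24 = 0.
Eigenvalues λ = 4, -6.
For λ=4: (A-λI) row 1 is [0, 20], so an eigenvector is (-1, 0).
For λ=-6: (A-λI) row 1 is [10, 20], so an eigenvector is (-2, 1).
General solution: C_1e^(4t)(-1,0) + C_2e^(-6t)(-2,1).

x(t) = -C_1e^(4t) - 2C_2e^(-6t), y(t) = C_2e^(-6t)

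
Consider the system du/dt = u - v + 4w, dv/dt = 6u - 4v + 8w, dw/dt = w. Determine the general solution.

u(t) = c_1e^(-t) + c_2e^(-2t) + 2c_3e^(t), v(t) = 2c_1e^(-t) + 3c_2e^(-2t) + 4c_3e^(t), w(t) = c_3e^(t)

Coefficient matrix A = [[1, -1, 4], [6, -4, 8], [0, 0, 1]].
det(A - λI) = 0 gives eigenvalues λ = -1, -2, 1.
For λ=-1: eigenvector (1,2,0).
For λ=-2: eigenvector (1,3,0).
For λ=1: eigenvector (2,4,1).
General solution: c_1e^(-t)(1,2,0) + c_2e^(-2t)(1,3,0) + c_3e^(t)(2,4,1).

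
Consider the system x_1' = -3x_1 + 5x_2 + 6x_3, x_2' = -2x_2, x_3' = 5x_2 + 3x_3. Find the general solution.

Coefficient matrix A = [[-3, 5, 6], [0, -2, 0], [0, 5, 3]].
det(A - λI) = 0 gives eigenvalues λ = 3, -2, -3.
For λ=3: eigenvector (1,0,1).
For λ=-2: eigenvector (-1,1,-1).
For λ=-3: eigenvector (-1,0,0).
General solution: C_1e^(3t)(1,0,1) + C_2e^(-2t)(-1,1,-1) + C_3e^(-3t)(-1,0,0).

x_1(t) = C_1e^(3t) - C_2e^(-2t) - C_3e^(-3t), x_2(t) = C_2e^(-2t), x_3(t) = C_1e^(3t) - C_2e^(-2t)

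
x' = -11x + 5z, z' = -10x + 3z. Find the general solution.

x(t) = 2C_1e^(-4t)sin(t) - C_1e^(-4t)cos(t) - C_2e^(-4t)sin(t) - 2C_2e^(-4t)cos(t), z(t) = 3C_1e^(-4t)sin(t) - C_1e^(-4t)cos(t) - C_2e^(-4t)sin(t) - 3C_2e^(-4t)cos(t)

Coefficient matrix A = [[-11, 5], [-10, 3]].
Characteristic polynomial det(A - λI) = λ^2 + 8λ + 17 = 0.
Eigenvalues λ = -4 ± i (complex conjugate pair).
For λ=-4+i: an eigenvector is (-1,-1) - i(2,3) = (-1 - 2i, -1 - 3i).
A real fundamental pair from Re and Im of e^((-4+i)t)v: X_1 = e^(-4t)(cos(t)·(-1,-1) + sin(t)·(2,3)), X_2 = e^(-4t)(sin(t)·(-1,-1) - cos(t)·(2,3)).
General solution: C_1X_1 + C_2X_2.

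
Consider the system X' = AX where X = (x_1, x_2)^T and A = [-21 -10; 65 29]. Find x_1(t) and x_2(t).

x_1(t) = -K_1e^(4t)sin(5t) - K_1e^(4t)cos(5t) - K_2e^(4t)sin(5t) + K_2e^(4t)cos(5t), x_2(t) = 2K_1e^(4t)sin(5t) + 3K_1e^(4t)cos(5t) + 3K_2e^(4t)sin(5t) - 2K_2e^(4t)cos(5t)

Coefficient matrix A = [[-21, -10], [65, 29]].
Characteristic polynomial det(A - λI) = λ^2 - 8λ + 41 = 0.
Eigenvalues λ = 4 ± 5i (complex conjugate pair).
For λ=4+5i: an eigenvector is (-1,3) - i(-1,2) = (-1 + i, 3 - 2i).
A real fundamental pair from Re and Im of e^((4+5i)t)v: X_1 = e^(4t)(cos(5t)·(-1,3) + sin(5t)·(-1,2)), X_2 = e^(4t)(sin(5t)·(-1,3) - cos(5t)·(-1,2)).
General solution: K_1X_1 + K_2X_2.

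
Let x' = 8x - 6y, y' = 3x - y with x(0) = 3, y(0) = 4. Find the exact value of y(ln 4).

-944

A = [[8,-6],[3,-1]]; eigenvalues λ = 2, 5.
Eigenvectors: (-1,-1) for λ=2, (-2,-1) for λ=5.
From the initial condition, c_1 = -5, c_2 = 1.
y(ln 4) = (-5)(4^2)(-1) + (1)(4^5)(-1) = -944.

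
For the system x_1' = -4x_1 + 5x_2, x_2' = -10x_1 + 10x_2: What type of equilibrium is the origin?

unstable spiral

A = [[-4,5],[-10,10]]; det(A-λI) = λ^2 - 6λ + 10.
λ = 3 ± i: positive real part.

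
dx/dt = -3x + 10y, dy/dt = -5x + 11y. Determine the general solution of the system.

Coefficient matrix A = [[-3, 10], [-5, 11]].
Characteristic polynomial det(A - λI) = λ^2 - 8λ + 17 = 0.
Eigenvalues λ = 4 ± i (complex conjugate pair).
For λ=4+i: an eigenvector is (3,2) - i(-1,-1) = (3 + i, 2 + i).
A real fundamental pair from Re and Im of e^((4+i)t)v: X_1 = e^(4t)(cos(t)·(3,2) + sin(t)·(-1,-1)), X_2 = e^(4t)(sin(t)·(3,2) - cos(t)·(-1,-1)).
General solution: K_1X_1 + K_2X_2.

x(t) = -K_1e^(4t)sin(t) + 3K_1e^(4t)cos(t) + 3K_2e^(4t)sin(t) + K_2e^(4t)cos(t), y(t) = -K_1e^(4t)sin(t) + 2K_1e^(4t)cos(t) + 2K_2e^(4t)sin(t) + K_2e^(4t)cos(t)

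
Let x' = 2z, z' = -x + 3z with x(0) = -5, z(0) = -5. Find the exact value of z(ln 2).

-20

A = [[0,2],[-1,3]]; eigenvalues λ = 2, 1.
Eigenvectors: (-1,-1) for λ=2, (-2,-1) for λ=1.
From the initial condition, c_1 = 5, c_2 = 0.
z(ln 2) = (5)(2^2)(-1) + (0)(2^1)(-1) = -20.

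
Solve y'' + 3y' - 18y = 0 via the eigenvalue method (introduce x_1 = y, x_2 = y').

Let x_1 = y, x_2 = y'. Then x_1' = x_2 and x_2' = 18x_1 - 3x_2.
A = [[0,1],[18,-3]]; det(A-λI) = λ^2 + 3λ - 18.
Eigenvalues λ = -6, 3 with eigenvectors (1,-6), (1,3).

y(t) = C_1e^(-6t) + C_2e^(3t)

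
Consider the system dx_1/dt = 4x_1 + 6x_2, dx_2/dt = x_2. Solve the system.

Coefficient matrix A = [[4, 6], [0, 1]].
Characteristic polynomial det(A - λI) = λ^2 - 5λ + 4 = 0.
Eigenvalues λ = 1, 4.
For λ=1: (A-λI) row 1 is [3, 6], so an eigenvector is (-2, 1).
For λ=4: (A-λI) row 1 is [0, 6], so an eigenvector is (1, 0).
General solution: C_1e^(t)(-2,1) + C_2e^(4t)(1,0).

x_1(t) = -2C_1e^(t) + C_2e^(4t), x_2(t) = C_1e^(t)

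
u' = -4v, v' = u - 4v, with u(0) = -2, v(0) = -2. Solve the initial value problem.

u(t) = 4te^(-2t) - 2e^(-2t), v(t) = 2te^(-2t) - 2e^(-2t)

Coefficient matrix A = [[0, -4], [1, -4]].
Characteristic polynomial det(A - λI) = λ^2 + 4λ + 4 = 0.
Single eigenvalue λ = -2 with algebraic multiplicity 2.
Eigenvector v = (2,1); generalized eigenvector w with (A-λI)w=v is (3,1).
General solution: e^(-2t)[c_1·v + c_2·(t·v + w)].
Applying u(0)=-2, v(0)=-2 gives c_1=-4, c_2=2.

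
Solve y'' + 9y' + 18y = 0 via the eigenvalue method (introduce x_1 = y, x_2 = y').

y(t) = K_1e^(-6t) + K_2e^(-3t)

Let x_1 = y, x_2 = y'. Then x_1' = x_2 and x_2' = -18x_1 - 9x_2.
A = [[0,1],[-18,-9]]; det(A-λI) = λ^2 + 9λ + 18.
Eigenvalues λ = -6, -3 with eigenvectors (1,-6), (1,-3).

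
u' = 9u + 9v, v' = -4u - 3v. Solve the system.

u(t) = 3c_1e^(3t) + 3c_2te^(3t) - c_2e^(3t), v(t) = -2c_1e^(3t) - 2c_2te^(3t) + c_2e^(3t)

Coefficient matrix A = [[9, 9], [-4, -3]].
Characteristic polynomial det(A - λI) = λ^2 - 6λ + 9 = 0.
Single eigenvalue λ = 3 with algebraic multiplicity 2.
Eigenvector v = (3,-2); generalized eigenvector w with (A-λI)w=v is (-1,1).
General solution: e^(3t)[c_1·v + c_2·(t·v + w)].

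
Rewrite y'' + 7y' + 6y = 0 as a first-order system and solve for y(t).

Let x_1 = y, x_2 = y'. Then x_1' = x_2 and x_2' = -6x_1 - 7x_2.
A = [[0,1],[-6,-7]]; det(A-λI) = λ^2 + 7λ + 6.
Eigenvalues λ = -1, -6 with eigenvectors (1,-1), (1,-6).

y(t) = c_1e^(-t) + c_2e^(-6t)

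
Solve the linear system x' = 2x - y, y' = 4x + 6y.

Coefficient matrix A = [[2, -1], [4, 6]].
Characteristic polynomial det(A - λI) = λ^2 - 8λ + 16 = 0.
Single eigenvalue λ = 4 with algebraic multiplicity 2.
Eigenvector v = (1,-2); generalized eigenvector w with (A-λI)w=v is (-1,1).
General solution: e^(4t)[c_1·v + c_2·(t·v + w)].

x(t) = c_1e^(4t) + c_2te^(4t) - c_2e^(4t), y(t) = -2c_1e^(4t) - 2c_2te^(4t) + c_2e^(4t)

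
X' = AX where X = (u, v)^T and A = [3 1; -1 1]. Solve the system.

u(t) = -C_1e^(2t) - C_2te^(2t), v(t) = C_1e^(2t) + C_2te^(2t) - C_2e^(2t)

Coefficient matrix A = [[3, 1], [-1, 1]].
Characteristic polynomial det(A - λI) = λ^2 - 4λ + 4 = 0.
Single eigenvalue λ = 2 with algebraic multiplicity 2.
Eigenvector v = (-1,1); generalized eigenvector w with (A-λI)w=v is (0,-1).
General solution: e^(2t)[C_1·v + C_2·(t·v + w)].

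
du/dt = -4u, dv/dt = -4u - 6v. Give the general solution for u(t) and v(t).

Coefficient matrix A = [[-4, 0], [-4, -6]].
Characteristic polynomial det(A - λI) = λ^2 + 10λ + 24 = 0.
Eigenvalues λ = -4, -6.
For λ=-4: (A-λI) row 2 is [-4, -2], so an eigenvector is (1, -2).
For λ=-6: (A-λI) row 1 is [2, 0], so an eigenvector is (0, 1).
General solution: C_1e^(-4t)(1,-2) + C_2e^(-6t)(0,1).

u(t) = C_1e^(-4t), v(t) = -2C_1e^(-4t) + C_2e^(-6t)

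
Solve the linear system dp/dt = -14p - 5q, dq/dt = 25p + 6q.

p(t) = -K_1e^(-4t)cos(5t) - K_2e^(-4t)sin(5t), q(t) = -K_1e^(-4t)sin(5t) + 2K_1e^(-4t)cos(5t) + 2K_2e^(-4t)sin(5t) + K_2e^(-4t)cos(5t)

Coefficient matrix A = [[-14, -5], [25, 6]].
Characteristic polynomial det(A - λI) = λ^2 + 8λ + 41 = 0.
Eigenvalues λ = -4 ± 5i (complex conjugate pair).
For λ=-4+5i: an eigenvector is (-1,2) - i(0,-1) = (-1, 2 + i).
A real fundamental pair from Re and Im of e^((-4+5i)t)v: X_1 = e^(-4t)(cos(5t)·(-1,2) + sin(5t)·(0,-1)), X_2 = e^(-4t)(sin(5t)·(-1,2) - cos(5t)·(0,-1)).
General solution: K_1X_1 + K_2X_2.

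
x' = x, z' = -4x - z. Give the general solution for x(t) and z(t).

Coefficient matrix A = [[1, 0], [-4, -1]].
Characteristic polynomial det(A - λI) = λ^2 - 1 = 0.
Eigenvalues λ = -1, 1.
For λ=-1: (A-λI) row 1 is [2, 0], so an eigenvector is (0, 1).
For λ=1: (A-λI) row 2 is [-4, -2], so an eigenvector is (1, -2).
General solution: K_1e^(-t)(0,1) + K_2e^(t)(1,-2).

x(t) = K_2e^(t), z(t) = K_1e^(-t) - 2K_2e^(t)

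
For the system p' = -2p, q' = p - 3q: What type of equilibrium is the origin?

A = [[-2,0],[1,-3]]; det(A-λI) = λ^2 + 5λ + 6.
λ = -3, -2: both negative.

stable node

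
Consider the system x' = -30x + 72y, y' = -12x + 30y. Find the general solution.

Coefficient matrix A = [[-30, 72], [-12, 30]].
Characteristic polynomial det(A - λI) = λ^2 - 36 = 0.
Eigenvalues λ = 6, -6.
For λ=6: (A-λI) row 1 is [-36, 72], so an eigenvector is (-2, -1).
For λ=-6: (A-λI) row 1 is [-24, 72], so an eigenvector is (3, 1).
General solution: c_1e^(6t)(-2,-1) + c_2e^(-6t)(3,1).

x(t) = -2c_1e^(6t) + 3c_2e^(-6t), y(t) = -c_1e^(6t) + c_2e^(-6t)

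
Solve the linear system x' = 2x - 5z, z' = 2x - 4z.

x(t) = -C_1e^(-t)sin(t) - 2C_1e^(-t)cos(t) - 2C_2e^(-t)sin(t) + C_2e^(-t)cos(t), z(t) = -C_1e^(-t)sin(t) - C_1e^(-t)cos(t) - C_2e^(-t)sin(t) + C_2e^(-t)cos(t)

Coefficient matrix A = [[2, -5], [2, -4]].
Characteristic polynomial det(A - λI) = λ^2 + 2λ + 2 = 0.
Eigenvalues λ = -1 ± i (complex conjugate pair).
For λ=-1+i: an eigenvector is (-2,-1) - i(-1,-1) = (-2 + i, -1 + i).
A real fundamental pair from Re and Im of e^((-1+i)t)v: X_1 = e^(-t)(cos(t)·(-2,-1) + sin(t)·(-1,-1)), X_2 = e^(-t)(sin(t)·(-2,-1) - cos(t)·(-1,-1)).
General solution: C_1X_1 + C_2X_2.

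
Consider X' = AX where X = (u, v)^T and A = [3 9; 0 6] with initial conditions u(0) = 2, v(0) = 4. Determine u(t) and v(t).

u(t) = 12e^(6t) - 10e^(3t), v(t) = 4e^(6t)

Coefficient matrix A = [[3, 9], [0, 6]].
Characteristic polynomial det(A - λI) = λ^2 - 9λ + 18 = 0.
Eigenvalues λ = 6, 3.
For λ=6: (A-λI) row 1 is [-3, 9], so an eigenvector is (-3, -1).
For λ=3: (A-λI) row 1 is [0, 9], so an eigenvector is (1, 0).
General solution: C_1e^(6t)(-3,-1) + C_2e^(3t)(1,0).
Applying u(0)=2, v(0)=4 gives C_1=-4, C_2=-10.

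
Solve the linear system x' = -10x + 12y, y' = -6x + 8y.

x(t) = C_1e^(2t) + 2C_2e^(-4t), y(t) = C_1e^(2t) + C_2e^(-4t)

Coefficient matrix A = [[-10, 12], [-6, 8]].
Characteristic polynomial det(A - λI) = λ^2 + 2λ - 8 = 0.
Eigenvalues λ = 2, -4.
For λ=2: (A-λI) row 1 is [-12, 12], so an eigenvector is (1, 1).
For λ=-4: (A-λI) row 1 is [-6, 12], so an eigenvector is (2, 1).
General solution: C_1e^(2t)(1,1) + C_2e^(-4t)(2,1).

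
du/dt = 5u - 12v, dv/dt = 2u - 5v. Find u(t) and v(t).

Coefficient matrix A = [[5, -12], [2, -5]].
Characteristic polynomial det(A - λI) = λ^2 - 1 = 0.
Eigenvalues λ = -1, 1.
For λ=-1: (A-λI) row 1 is [6, -12], so an eigenvector is (-2, -1).
For λ=1: (A-λI) row 1 is [4, -12], so an eigenvector is (-3, -1).
General solution: c_1e^(-t)(-2,-1) + c_2e^(t)(-3,-1).

u(t) = -2c_1e^(-t) - 3c_2e^(t), v(t) = -c_1e^(-t) - c_2e^(t)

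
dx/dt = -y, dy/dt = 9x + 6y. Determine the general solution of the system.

Coefficient matrix A = [[0, -1], [9, 6]].
Characteristic polynomial det(A - λI) = λ^2 - 6λ + 9 = 0.
Single eigenvalue λ = 3 with algebraic multiplicity 2.
Eigenvector v = (-1,3); generalized eigenvector w with (A-λI)w=v is (0,1).
General solution: e^(3t)[c_1·v + c_2·(t·v + w)].

x(t) = -c_1e^(3t) - c_2te^(3t), y(t) = 3c_1e^(3t) + 3c_2te^(3t) + c_2e^(3t)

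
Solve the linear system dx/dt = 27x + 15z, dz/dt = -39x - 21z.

Coefficient matrix A = [[27, 15], [-39, -21]].
Characteristic polynomial det(A - λI) = λ^2 - 6λ + 18 = 0.
Eigenvalues λ = 3 ± 3i (complex conjugate pair).
For λ=3+3i: an eigenvector is (-2,3) - i(-1,2) = (-2 + i, 3 - 2i).
A real fundamental pair from Re and Im of e^((3+3i)t)v: X_1 = e^(3t)(cos(3t)·(-2,3) + sin(3t)·(-1,2)), X_2 = e^(3t)(sin(3t)·(-2,3) - cos(3t)·(-1,2)).
General solution: K_1X_1 + K_2X_2.

x(t) = -K_1e^(3t)sin(3t) - 2K_1e^(3t)cos(3t) - 2K_2e^(3t)sin(3t) + K_2e^(3t)cos(3t), z(t) = 2K_1e^(3t)sin(3t) + 3K_1e^(3t)cos(3t) + 3K_2e^(3t)sin(3t) - 2K_2e^(3t)cos(3t)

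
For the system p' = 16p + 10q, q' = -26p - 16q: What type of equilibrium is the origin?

center

A = [[16,10],[-26,-16]]; det(A-λI) = λ^2 + 4.
λ = 0 ± 2i: zero real part.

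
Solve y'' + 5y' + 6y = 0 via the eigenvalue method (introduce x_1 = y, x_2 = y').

y(t) = K_1e^(-3t) + K_2e^(-2t)

Let x_1 = y, x_2 = y'. Then x_1' = x_2 and x_2' = -6x_1 - 5x_2.
A = [[0,1],[-6,-5]]; det(A-λI) = λ^2 + 5λ + 6.
Eigenvalues λ = -3, -2 with eigenvectors (1,-3), (1,-2).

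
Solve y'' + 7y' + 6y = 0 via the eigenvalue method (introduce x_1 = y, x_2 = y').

Let x_1 = y, x_2 = y'. Then x_1' = x_2 and x_2' = -6x_1 - 7x_2.
A = [[0,1],[-6,-7]]; det(A-λI) = λ^2 + 7λ + 6.
Eigenvalues λ = -1, -6 with eigenvectors (1,-1), (1,-6).

y(t) = c_1e^(-t) + c_2e^(-6t)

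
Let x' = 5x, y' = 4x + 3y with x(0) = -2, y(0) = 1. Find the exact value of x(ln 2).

A = [[5,0],[4,3]]; eigenvalues λ = 3, 5.
Eigenvectors: (0,-1) for λ=3, (1,2) for λ=5.
From the initial condition, c_1 = -5, c_2 = -2.
x(ln 2) = (-5)(2^3)(0) + (-2)(2^5)(1) = -64.

-64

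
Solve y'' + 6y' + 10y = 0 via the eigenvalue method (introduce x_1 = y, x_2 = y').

Let x_1 = y, x_2 = y'. Then x_1' = x_2 and x_2' = -10x_1 - 6x_2.
A = [[0,1],[-10,-6]]; det(A-λI) = λ^2 + 6λ + 10.
Eigenvalues λ = -3 ± i.

y(t) = C_1e^(-3t)cos(t) + C_2e^(-3t)sin(t)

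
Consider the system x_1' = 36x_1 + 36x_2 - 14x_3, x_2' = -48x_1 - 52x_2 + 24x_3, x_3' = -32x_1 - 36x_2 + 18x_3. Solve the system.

x_1(t) = 3C_1e^(2t) + 2C_2e^(-4t) + 5C_3e^(4t), x_2(t) = -4C_1e^(2t) - 3C_2e^(-4t) - 6C_3e^(4t), x_3(t) = -3C_1e^(2t) - 2C_2e^(-4t) - 4C_3e^(4t)

Coefficient matrix A = [[36, 36, -14], [-48, -52, 24], [-32, -36, 18]].
det(A - λI) = 0 gives eigenvalues λ = 2, -4, 4.
For λ=2: eigenvector (3,-4,-3).
For λ=-4: eigenvector (2,-3,-2).
For λ=4: eigenvector (5,-6,-4).
General solution: C_1e^(2t)(3,-4,-3) + C_2e^(-4t)(2,-3,-2) + C_3e^(4t)(5,-6,-4).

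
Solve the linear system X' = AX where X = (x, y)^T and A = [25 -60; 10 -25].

Coefficient matrix A = [[25, -60], [10, -25]].
Characteristic polynomial det(A - λI) = λ^2 - 25 = 0.
Eigenvalues λ = -5, 5.
For λ=-5: (A-λI) row 1 is [30, -60], so an eigenvector is (-2, -1).
For λ=5: (A-λI) row 1 is [20, -60], so an eigenvector is (-3, -1).
General solution: K_1e^(-5t)(-2,-1) + K_2e^(5t)(-3,-1).

x(t) = -2K_1e^(-5t) - 3K_2e^(5t), y(t) = -K_1e^(-5t) - K_2e^(5t)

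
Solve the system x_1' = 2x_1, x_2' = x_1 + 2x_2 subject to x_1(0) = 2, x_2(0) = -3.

Coefficient matrix A = [[2, 0], [1, 2]].
Characteristic polynomial det(A - λI) = λ^2 - 4λ + 4 = 0.
Single eigenvalue λ = 2 with algebraic multiplicity 2.
Eigenvector v = (0,-1); generalized eigenvector w with (A-λI)w=v is (-1,-3).
General solution: e^(2t)[c_1·v + c_2·(t·v + w)].
Applying x_1(0)=2, x_2(0)=-3 gives c_1=9, c_2=-2.

x_1(t) = 2e^(2t), x_2(t) = 2te^(2t) - 3e^(2t)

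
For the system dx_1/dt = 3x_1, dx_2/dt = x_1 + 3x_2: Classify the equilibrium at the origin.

A = [[3,0],[1,3]]; det(A-λI) = λ^2 - 6λ + 9.
repeated λ = 3 with a single eigenvector.

unstable improper node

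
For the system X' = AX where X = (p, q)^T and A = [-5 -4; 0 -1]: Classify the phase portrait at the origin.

stable node

A = [[-5,-4],[0,-1]]; det(A-λI) = λ^2 + 6λ + 5.
λ = -5, -1: both negative.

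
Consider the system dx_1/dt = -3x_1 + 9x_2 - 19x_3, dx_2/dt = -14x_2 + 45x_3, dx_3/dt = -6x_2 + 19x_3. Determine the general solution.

x_1(t) = c_1e^(-3t) + c_2e^(4t) + 2c_3e^(t), x_2(t) = 5c_2e^(4t) + 3c_3e^(t), x_3(t) = 2c_2e^(4t) + c_3e^(t)

Coefficient matrix A = [[-3, 9, -19], [0, -14, 45], [0, -6, 19]].
det(A - λI) = 0 gives eigenvalues λ = -3, 4, 1.
For λ=-3: eigenvector (1,0,0).
For λ=4: eigenvector (1,5,2).
For λ=1: eigenvector (2,3,1).
General solution: c_1e^(-3t)(1,0,0) + c_2e^(4t)(1,5,2) + c_3e^(t)(2,3,1).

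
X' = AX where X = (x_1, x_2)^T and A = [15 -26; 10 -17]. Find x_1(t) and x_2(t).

Coefficient matrix A = [[15, -26], [10, -17]].
Characteristic polynomial det(A - λI) = λ^2 + 2λ + 5 = 0.
Eigenvalues λ = -1 ± 2i (complex conjugate pair).
For λ=-1+2i: an eigenvector is (2,1) - i(3,2) = (2 - 3i, 1 - 2i).
A real fundamental pair from Re and Im of e^((-1+2i)t)v: X_1 = e^(-t)(cos(2t)·(2,1) + sin(2t)·(3,2)), X_2 = e^(-t)(sin(2t)·(2,1) - cos(2t)·(3,2)).
General solution: c_1X_1 + c_2X_2.

x_1(t) = 3c_1e^(-t)sin(2t) + 2c_1e^(-t)cos(2t) + 2c_2e^(-t)sin(2t) - 3c_2e^(-t)cos(2t), x_2(t) = 2c_1e^(-t)sin(2t) + c_1e^(-t)cos(2t) + c_2e^(-t)sin(2t) - 2c_2e^(-t)cos(2t)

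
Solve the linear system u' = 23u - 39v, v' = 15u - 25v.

Coefficient matrix A = [[23, -39], [15, -25]].
Characteristic polynomial det(A - λI) = λ^2 + 2λ + 10 = 0.
Eigenvalues λ = -1 ± 3i (complex conjugate pair).
For λ=-1+3i: an eigenvector is (3,2) - i(-2,-1) = (3 + 2i, 2 + i).
A real fundamental pair from Re and Im of e^((-1+3i)t)v: X_1 = e^(-t)(cos(3t)·(3,2) + sin(3t)·(-2,-1)), X_2 = e^(-t)(sin(3t)·(3,2) - cos(3t)·(-2,-1)).
General solution: c_1X_1 + c_2X_2.

u(t) = -2c_1e^(-t)sin(3t) + 3c_1e^(-t)cos(3t) + 3c_2e^(-t)sin(3t) + 2c_2e^(-t)cos(3t), v(t) = -c_1e^(-t)sin(3t) + 2c_1e^(-t)cos(3t) + 2c_2e^(-t)sin(3t) + c_2e^(-t)cos(3t)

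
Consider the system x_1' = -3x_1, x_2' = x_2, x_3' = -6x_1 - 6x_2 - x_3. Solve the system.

x_1(t) = K_1e^(-3t), x_2(t) = K_2e^(t), x_3(t) = 3K_1e^(-3t) - 3K_2e^(t) + K_3e^(-t)

Coefficient matrix A = [[-3, 0, 0], [0, 1, 0], [-6, -6, -1]].
det(A - λI) = 0 gives eigenvalues λ = -3, 1, -1.
For λ=-3: eigenvector (1,0,3).
For λ=1: eigenvector (0,1,-3).
For λ=-1: eigenvector (0,0,1).
General solution: K_1e^(-3t)(1,0,3) + K_2e^(t)(0,1,-3) + K_3e^(-t)(0,0,1).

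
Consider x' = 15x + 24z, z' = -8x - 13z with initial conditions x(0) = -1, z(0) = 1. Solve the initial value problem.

x(t) = 2e^(3t) - 3e^(-t), z(t) = -e^(3t) + 2e^(-t)

Coefficient matrix A = [[15, 24], [-8, -13]].
Characteristic polynomial det(A - λI) = λ^2 - 2λ - 3 = 0.
Eigenvalues λ = -1, 3.
For λ=-1: (A-λI) row 1 is [16, 24], so an eigenvector is (3, -2).
For λ=3: (A-λI) row 1 is [12, 24], so an eigenvector is (2, -1).
General solution: C_1e^(-t)(3,-2) + C_2e^(3t)(2,-1).
Applying x(0)=-1, z(0)=1 gives C_1=-1, C_2=1.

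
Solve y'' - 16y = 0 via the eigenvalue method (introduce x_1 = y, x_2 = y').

Let x_1 = y, x_2 = y'. Then x_1' = x_2 and x_2' = 16x_1.
A = [[0,1],[16,0]]; det(A-λI) = λ^2 - 16.
Eigenvalues λ = 4, -4 with eigenvectors (1,4), (1,-4).

y(t) = C_1e^(4t) + C_2e^(-4t)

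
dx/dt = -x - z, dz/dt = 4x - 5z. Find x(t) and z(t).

x(t) = C_1e^(-3t) + C_2te^(-3t) - C_2e^(-3t), z(t) = 2C_1e^(-3t) + 2C_2te^(-3t) - 3C_2e^(-3t)

Coefficient matrix A = [[-1, -1], [4, -5]].
Characteristic polynomial det(A - λI) = λ^2 + 6λ + 9 = 0.
Single eigenvalue λ = -3 with algebraic multiplicity 2.
Eigenvector v = (1,2); generalized eigenvector w with (A-λI)w=v is (-1,-3).
General solution: e^(-3t)[C_1·v + C_2·(t·v + w)].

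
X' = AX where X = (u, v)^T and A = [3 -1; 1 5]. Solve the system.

u(t) = K_1e^(4t) + K_2te^(4t) - K_2e^(4t), v(t) = -K_1e^(4t) - K_2te^(4t)

Coefficient matrix A = [[3, -1], [1, 5]].
Characteristic polynomial det(A - λI) = λ^2 - 8λ + 16 = 0.
Single eigenvalue λ = 4 with algebraic multiplicity 2.
Eigenvector v = (1,-1); generalized eigenvector w with (A-λI)w=v is (-1,0).
General solution: e^(4t)[K_1·v + K_2·(t·v + w)].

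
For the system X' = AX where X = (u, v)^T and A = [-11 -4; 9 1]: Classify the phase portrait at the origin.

A = [[-11,-4],[9,1]]; det(A-λI) = λ^2 + 10λ + 25.
repeated λ = -5 with a single eigenvector.

stable improper node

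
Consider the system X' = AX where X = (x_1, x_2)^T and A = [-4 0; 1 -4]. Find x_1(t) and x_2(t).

Coefficient matrix A = [[-4, 0], [1, -4]].
Characteristic polynomial det(A - λI) = λ^2 + 8λ + 16 = 0.
Single eigenvalue λ = -4 with algebraic multiplicity 2.
Eigenvector v = (0,-1); generalized eigenvector w with (A-λI)w=v is (-1,2).
General solution: e^(-4t)[K_1·v + K_2·(t·v + w)].

x_1(t) = -K_2e^(-4t), x_2(t) = -K_1e^(-4t) - K_2te^(-4t) + 2K_2e^(-4t)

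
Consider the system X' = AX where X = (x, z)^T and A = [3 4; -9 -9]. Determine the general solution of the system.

x(t) = -2c_1e^(-3t) - 2c_2te^(-3t) + c_2e^(-3t), z(t) = 3c_1e^(-3t) + 3c_2te^(-3t) - 2c_2e^(-3t)

Coefficient matrix A = [[3, 4], [-9, -9]].
Characteristic polynomial det(A - λI) = λ^2 + 6λ + 9 = 0.
Single eigenvalue λ = -3 with algebraic multiplicity 2.
Eigenvector v = (-2,3); generalized eigenvector w with (A-λI)w=v is (1,-2).
General solution: e^(-3t)[c_1·v + c_2·(t·v + w)].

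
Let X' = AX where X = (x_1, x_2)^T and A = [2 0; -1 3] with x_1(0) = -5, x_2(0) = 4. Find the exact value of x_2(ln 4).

A = [[2,0],[-1,3]]; eigenvalues λ = 3, 2.
Eigenvectors: (0,-1) for λ=3, (1,1) for λ=2.
From the initial condition, c_1 = -9, c_2 = -5.
x_2(ln 4) = (-9)(4^3)(-1) + (-5)(4^2)(1) = 496.

496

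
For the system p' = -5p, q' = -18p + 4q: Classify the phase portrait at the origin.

saddle

A = [[-5,0],[-18,4]]; det(A-λI) = λ^2 + λ - 20.
λ = 4, -5: opposite signs.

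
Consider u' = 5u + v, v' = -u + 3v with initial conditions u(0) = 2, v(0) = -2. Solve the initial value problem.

Coefficient matrix A = [[5, 1], [-1, 3]].
Characteristic polynomial det(A - λI) = λ^2 - 8λ + 16 = 0.
Single eigenvalue λ = 4 with algebraic multiplicity 2.
Eigenvector v = (1,-1); generalized eigenvector w with (A-λI)w=v is (1,0).
General solution: e^(4t)[K_1·v + K_2·(t·v + w)].
Applying u(0)=2, v(0)=-2 gives K_1=2, K_2=0.

u(t) = 2e^(4t), v(t) = -2e^(4t)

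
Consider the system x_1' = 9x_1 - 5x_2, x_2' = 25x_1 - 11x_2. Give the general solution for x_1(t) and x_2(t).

Coefficient matrix A = [[9, -5], [25, -11]].
Characteristic polynomial det(A - λI) = λ^2 + 2λ + 26 = 0.
Eigenvalues λ = -1 ± 5i (complex conjugate pair).
For λ=-1+5i: an eigenvector is (0,-1) - i(1,2) = (0 - i, -1 - 2i).
A real fundamental pair from Re and Im of e^((-1+5i)t)v: X_1 = e^(-t)(cos(5t)·(0,-1) + sin(5t)·(1,2)), X_2 = e^(-t)(sin(5t)·(0,-1) - cos(5t)·(1,2)).
General solution: c_1X_1 + c_2X_2.

x_1(t) = c_1e^(-t)sin(5t) - c_2e^(-t)cos(5t), x_2(t) = 2c_1e^(-t)sin(5t) - c_1e^(-t)cos(5t) - c_2e^(-t)sin(5t) - 2c_2e^(-t)cos(5t)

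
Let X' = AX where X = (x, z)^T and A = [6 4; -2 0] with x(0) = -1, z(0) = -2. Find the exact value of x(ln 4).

A = [[6,4],[-2,0]]; eigenvalues λ = 2, 4.
Eigenvectors: (1,-1) for λ=2, (-2,1) for λ=4.
From the initial condition, c_1 = 5, c_2 = 3.
x(ln 4) = (5)(4^2)(1) + (3)(4^4)(-2) = -1456.

-1456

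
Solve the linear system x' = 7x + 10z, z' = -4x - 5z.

x(t) = 2c_1e^(t)sin(2t) - c_1e^(t)cos(2t) - c_2e^(t)sin(2t) - 2c_2e^(t)cos(2t), z(t) = -c_1e^(t)sin(2t) + c_1e^(t)cos(2t) + c_2e^(t)sin(2t) + c_2e^(t)cos(2t)

Coefficient matrix A = [[7, 10], [-4, -5]].
Characteristic polynomial det(A - λI) = λ^2 - 2λ + 5 = 0.
Eigenvalues λ = 1 ± 2i (complex conjugate pair).
For λ=1+2i: an eigenvector is (-1,1) - i(2,-1) = (-1 - 2i, 1 + i).
A real fundamental pair from Re and Im of e^((1+2i)t)v: X_1 = e^(t)(cos(2t)·(-1,1) + sin(2t)·(2,-1)), X_2 = e^(t)(sin(2t)·(-1,1) - cos(2t)·(2,-1)).
General solution: c_1X_1 + c_2X_2.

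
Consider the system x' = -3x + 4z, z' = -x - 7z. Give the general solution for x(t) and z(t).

x(t) = 2c_1e^(-5t) + 2c_2te^(-5t) + 3c_2e^(-5t), z(t) = -c_1e^(-5t) - c_2te^(-5t) - c_2e^(-5t)

Coefficient matrix A = [[-3, 4], [-1, -7]].
Characteristic polynomial det(A - λI) = λ^2 + 10λ + 25 = 0.
Single eigenvalue λ = -5 with algebraic multiplicity 2.
Eigenvector v = (2,-1); generalized eigenvector w with (A-λI)w=v is (3,-1).
General solution: e^(-5t)[c_1·v + c_2·(t·v + w)].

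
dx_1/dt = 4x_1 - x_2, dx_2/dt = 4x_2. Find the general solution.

Coefficient matrix A = [[4, -1], [0, 4]].
Characteristic polynomial det(A - λI) = λ^2 - 8λ + 16 = 0.
Single eigenvalue λ = 4 with algebraic multiplicity 2.
Eigenvector v = (1,0); generalized eigenvector w with (A-λI)w=v is (1,-1).
General solution: e^(4t)[c_1·v + c_2·(t·v + w)].

x_1(t) = c_1e^(4t) + c_2te^(4t) + c_2e^(4t), x_2(t) = -c_2e^(4t)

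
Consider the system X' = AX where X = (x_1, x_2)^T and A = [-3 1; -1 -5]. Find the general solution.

x_1(t) = -C_1e^(-4t) - C_2te^(-4t) - 3C_2e^(-4t), x_2(t) = C_1e^(-4t) + C_2te^(-4t) + 2C_2e^(-4t)

Coefficient matrix A = [[-3, 1], [-1, -5]].
Characteristic polynomial det(A - λI) = λ^2 + 8λ + 16 = 0.
Single eigenvalue λ = -4 with algebraic multiplicity 2.
Eigenvector v = (-1,1); generalized eigenvector w with (A-λI)w=v is (-3,2).
General solution: e^(-4t)[C_1·v + C_2·(t·v + w)].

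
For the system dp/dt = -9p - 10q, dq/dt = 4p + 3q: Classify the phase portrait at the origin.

A = [[-9,-10],[4,3]]; det(A-λI) = λ^2 + 6λ + 13.
λ = -3 ± 2i: negative real part.

stable spiral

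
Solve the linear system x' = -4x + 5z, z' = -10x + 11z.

x(t) = K_1e^(t) - K_2e^(6t), z(t) = K_1e^(t) - 2K_2e^(6t)

Coefficient matrix A = [[-4, 5], [-10, 11]].
Characteristic polynomial det(A - λI) = λ^2 - 7λ + 6 = 0.
Eigenvalues λ = 1, 6.
For λ=1: (A-λI) row 1 is [-5, 5], so an eigenvector is (1, 1).
For λ=6: (A-λI) row 1 is [-10, 5], so an eigenvector is (-1, -2).
General solution: K_1e^(t)(1,1) + K_2e^(6t)(-1,-2).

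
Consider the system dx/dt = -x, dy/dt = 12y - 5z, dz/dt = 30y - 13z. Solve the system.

x(t) = K_1e^(-t), y(t) = K_2e^(2t) + K_3e^(-3t), z(t) = 2K_2e^(2t) + 3K_3e^(-3t)

Coefficient matrix A = [[-1, 0, 0], [0, 12, -5], [0, 30, -13]].
det(A - λI) = 0 gives eigenvalues λ = -1, 2, -3.
For λ=-1: eigenvector (1,0,0).
For λ=2: eigenvector (0,1,2).
For λ=-3: eigenvector (0,1,3).
General solution: K_1e^(-t)(1,0,0) + K_2e^(2t)(0,1,2) + K_3e^(-3t)(0,1,3).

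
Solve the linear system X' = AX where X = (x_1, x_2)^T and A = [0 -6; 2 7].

Coefficient matrix A = [[0, -6], [2, 7]].
Characteristic polynomial det(A - λI) = λ^2 - 7λ + 12 = 0.
Eigenvalues λ = 4, 3.
For λ=4: (A-λI) row 1 is [-4, -6], so an eigenvector is (3, -2).
For λ=3: (A-λI) row 1 is [-3, -6], so an eigenvector is (-2, 1).
General solution: K_1e^(4t)(3,-2) + K_2e^(3t)(-2,1).

x_1(t) = 3K_1e^(4t) - 2K_2e^(3t), x_2(t) = -2K_1e^(4t) + K_2e^(3t)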